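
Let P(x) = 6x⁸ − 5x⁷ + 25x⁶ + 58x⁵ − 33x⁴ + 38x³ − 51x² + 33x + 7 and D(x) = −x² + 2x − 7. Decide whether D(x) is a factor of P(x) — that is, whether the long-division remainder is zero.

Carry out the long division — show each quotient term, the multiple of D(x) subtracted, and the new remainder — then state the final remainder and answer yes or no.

Step 1: lead(6x⁸ − 5x⁷ + 25x⁶ + 58x⁵ − 33x⁴ + 38x³ − 51x² + 33x + 7) ÷ lead(D) = 6x⁸ ÷ −x² = −6x⁶. Subtract (−6x⁶)·D = 6x⁸ − 12x⁷ + 42x⁶. Remainder: 7x⁷ − 17x⁶ + 58x⁵ − 33x⁴ + 38x³ − 51x² + 33x + 7.
Step 2: lead(7x⁷ − 17x⁶ + 58x⁵ − 33x⁴ + 38x³ − 51x² + 33x + 7) ÷ lead(D) = 7x⁷ ÷ −x² = −7x⁵. Subtract (−7x⁵)·D = 7x⁷ − 14x⁶ + 49x⁵. Remainder: −3x⁶ + 9x⁵ − 33x⁴ + 38x³ − 51x² + 33x + 7.
Step 3: lead(−3x⁶ + 9x⁵ − 33x⁴ + 38x³ − 51x² + 33x + 7) ÷ lead(D) = −3x⁶ ÷ −x² = 3x⁴. Subtract (3x⁴)·D = −3x⁶ + 6x⁵ − 21x⁴. Remainder: 3x⁵ − 12x⁴ + 38x³ − 51x² + 33x + 7.
Step 4: lead(3x⁵ − 12x⁴ + 38x³ − 51x² + 33x + 7) ÷ lead(D) = 3x⁵ ÷ −x² = −3x³. Subtract (−3x³)·D = 3x⁵ − 6x⁴ + 21x³. Remainder: −6x⁴ + 17x³ − 51x² + 33x + 7.
Step 5: lead(−6x⁴ + 17x³ − 51x² + 33x + 7) ÷ lead(D) = −6x⁴ ÷ −x² = 6x². Subtract (6x²)·D = −6x⁴ + 12x³ − 42x². Remainder: 5x³ − 9x² + 33x + 7.
Step 6: lead(5x³ − 9x² + 33x + 7) ÷ lead(D) = 5x³ ÷ −x² = −5x. Subtract (−5x)·D = 5x³ − 10x² + 35x. Remainder: x² − 2x + 7.
Step 7: lead(x² − 2x + 7) ÷ lead(D) = x² ÷ −x² = −1. Subtract (−1)·D = x² − 2x + 7. Remainder: 0.

R(x) = 0, so D(x) is a factor of P(x). yes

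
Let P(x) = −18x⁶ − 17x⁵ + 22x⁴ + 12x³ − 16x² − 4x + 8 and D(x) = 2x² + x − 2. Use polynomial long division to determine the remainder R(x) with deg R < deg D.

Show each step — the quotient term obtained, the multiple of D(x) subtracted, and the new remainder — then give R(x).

Step 1: lead(−18x⁶ − 17x⁵ + 22x⁴ + 12x³ − 16x² − 4x + 8) ÷ lead(D) = −18x⁶ ÷ 2x² = −9x⁴. Subtract (−9x⁴)·D = −18x⁶ − 9x⁵ + 18x⁴. Remainder: −8x⁵ + 4x⁴ + 12x³ − 16x² − 4x + 8.
Step 2: lead(−8x⁵ + 4x⁴ + 12x³ − 16x² − 4x + 8) ÷ lead(D) = −8x⁵ ÷ 2x² = −4x³. Subtract (−4x³)·D = −8x⁵ − 4x⁴ + 8x³. Remainder: 8x⁴ + 4x³ − 16x² − 4x + 8.
Step 3: lead(8x⁴ + 4x³ − 16x² − 4x + 8) ÷ lead(D) = 8x⁴ ÷ 2x² = 4x². Subtract (4x²)·D = 8x⁴ + 4x³ − 8x². Remainder: −8x² − 4x + 8.
Step 4: lead(−8x² − 4x + 8) ÷ lead(D) = −8x² ÷ 2x² = −4. Subtract (−4)·D = −8x² − 4x + 8. Remainder: 0.

R(x) = 0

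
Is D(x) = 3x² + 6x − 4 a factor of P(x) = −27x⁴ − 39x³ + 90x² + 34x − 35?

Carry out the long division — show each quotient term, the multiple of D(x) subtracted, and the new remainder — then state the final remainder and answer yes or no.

R(x) = 6x − 3, so D(x) is not a factor of P(x). no

Step 1: lead(−27x⁴ − 39x³ + 90x² + 34x − 35) ÷ lead(D) = −27x⁴ ÷ 3x² = −9x². Subtract (−9x²)·D = −27x⁴ − 54x³ + 36x². Remainder: 15x³ + 54x² + 34x − 35.
Step 2: lead(15x³ + 54x² + 34x − 35) ÷ lead(D) = 15x³ ÷ 3x² = 5x. Subtract (5x)·D = 15x³ + 30x² − 20x. Remainder: 24x² + 54x − 35.
Step 3: lead(24x² + 54x − 35) ÷ lead(D) = 24x² ÷ 3x² = 8. Subtract (8)·D = 24x² + 48x − 32. Remainder: 6x − 3.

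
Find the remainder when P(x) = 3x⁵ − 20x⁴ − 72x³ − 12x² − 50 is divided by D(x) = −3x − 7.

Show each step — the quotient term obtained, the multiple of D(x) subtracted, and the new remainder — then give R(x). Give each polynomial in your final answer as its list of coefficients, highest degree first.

R = [-1]

Step 1: lead(3x⁵ − 20x⁴ − 72x³ − 12x² − 50) ÷ lead(D) = 3x⁵ ÷ −3x = −x⁴. Subtract (−x⁴)·D = 3x⁵ + 7x⁴. Remainder: −27x⁴ − 72x³ − 12x² − 50.
Step 2: lead(−27x⁴ − 72x³ − 12x² − 50) ÷ lead(D) = −27x⁴ ÷ −3x = 9x³. Subtract (9x³)·D = −27x⁴ − 63x³. Remainder: −9x³ − 12x² − 50.
Step 3: lead(−9x³ − 12x² − 50) ÷ lead(D) = −9x³ ÷ −3x = 3x². Subtract (3x²)·D = −9x³ − 21x². Remainder: 9x² − 50.
Step 4: lead(9x² − 50) ÷ lead(D) = 9x² ÷ −3x = −3x. Subtract (−3x)·D = 9x² + 21x. Remainder: −21x − 50.
Step 5: lead(−21x − 50) ÷ lead(D) = −21x ÷ −3x = 7. Subtract (7)·D = −21x − 49. Remainder: −1.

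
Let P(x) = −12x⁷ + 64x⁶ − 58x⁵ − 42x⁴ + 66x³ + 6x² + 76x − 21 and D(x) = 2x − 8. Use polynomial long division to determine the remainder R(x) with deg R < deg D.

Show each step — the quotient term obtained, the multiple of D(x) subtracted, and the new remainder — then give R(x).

Step 1: lead(−12x⁷ + 64x⁶ − 58x⁵ − 42x⁴ + 66x³ + 6x² + 76x − 21) ÷ lead(D) = −12x⁷ ÷ 2x = −6x⁶. Subtract (−6x⁶)·D = −12x⁷ + 48x⁶. Remainder: 16x⁶ − 58x⁵ − 42x⁴ + 66x³ + 6x² + 76x − 21.
Step 2: lead(16x⁶ − 58x⁵ − 42x⁴ + 66x³ + 6x² + 76x − 21) ÷ lead(D) = 16x⁶ ÷ 2x = 8x⁵. Subtract (8x⁵)·D = 16x⁶ − 64x⁵. Remainder: 6x⁵ − 42x⁴ + 66x³ + 6x² + 76x − 21.
Step 3: lead(6x⁵ − 42x⁴ + 66x³ + 6x² + 76x − 21) ÷ lead(D) = 6x⁵ ÷ 2x = 3x⁴. Subtract (3x⁴)·D = 6x⁵ − 24x⁴. Remainder: −18x⁴ + 66x³ + 6x² + 76x − 21.
Step 4: lead(−18x⁴ + 66x³ + 6x² + 76x − 21) ÷ lead(D) = −18x⁴ ÷ 2x = −9x³. Subtract (−9x³)·D = −18x⁴ + 72x³. Remainder: −6x³ + 6x² + 76x − 21.
Step 5: lead(−6x³ + 6x² + 76x − 21) ÷ lead(D) = −6x³ ÷ 2x = −3x². Subtract (−3x²)·D = −6x³ + 24x². Remainder: −18x² + 76x − 21.
Step 6: lead(−18x² + 76x − 21) ÷ lead(D) = −18x² ÷ 2x = −9x. Subtract (−9x)·D = −18x² + 72x. Remainder: 4x − 21.
Step 7: lead(4x − 21) ÷ lead(D) = 4x ÷ 2x = 2. Subtract (2)·D = 4x − 16. Remainder: −5.

R(x) = −5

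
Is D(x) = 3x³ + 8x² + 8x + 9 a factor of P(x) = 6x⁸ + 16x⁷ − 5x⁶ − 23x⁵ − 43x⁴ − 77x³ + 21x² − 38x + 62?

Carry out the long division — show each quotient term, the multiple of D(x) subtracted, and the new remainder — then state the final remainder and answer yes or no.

R(x) = −5x + 8, so D(x) is not a factor of P(x). no

Step 1: lead(6x⁸ + 16x⁷ − 5x⁶ − 23x⁵ − 43x⁴ − 77x³ + 21x² − 38x + 62) ÷ lead(D) = 6x⁸ ÷ 3x³ = 2x⁵. Subtract (2x⁵)·D = 6x⁸ + 16x⁷ + 16x⁶ + 18x⁵. Remainder: −21x⁶ − 41x⁵ − 43x⁴ − 77x³ + 21x² − 38x + 62.
Step 2: lead(−21x⁶ − 41x⁵ − 43x⁴ − 77x³ + 21x² − 38x + 62) ÷ lead(D) = −21x⁶ ÷ 3x³ = −7x³. Subtract (−7x³)·D = −21x⁶ − 56x⁵ − 56x⁴ − 63x³. Remainder: 15x⁵ + 13x⁴ − 14x³ + 21x² − 38x + 62.
Step 3: lead(15x⁵ + 13x⁴ − 14x³ + 21x² − 38x + 62) ÷ lead(D) = 15x⁵ ÷ 3x³ = 5x². Subtract (5x²)·D = 15x⁵ + 40x⁴ + 40x³ + 45x². Remainder: −27x⁴ − 54x³ − 24x² − 38x + 62.
Step 4: lead(−27x⁴ − 54x³ − 24x² − 38x + 62) ÷ lead(D) = −27x⁴ ÷ 3x³ = −9x. Subtract (−9x)·D = −27x⁴ − 72x³ − 72x² − 81x. Remainder: 18x³ + 48x² + 43x + 62.
Step 5: lead(18x³ + 48x² + 43x + 62) ÷ lead(D) = 18x³ ÷ 3x³ = 6. Subtract (6)·D = 18x³ + 48x² + 48x + 54. Remainder: −5x + 8.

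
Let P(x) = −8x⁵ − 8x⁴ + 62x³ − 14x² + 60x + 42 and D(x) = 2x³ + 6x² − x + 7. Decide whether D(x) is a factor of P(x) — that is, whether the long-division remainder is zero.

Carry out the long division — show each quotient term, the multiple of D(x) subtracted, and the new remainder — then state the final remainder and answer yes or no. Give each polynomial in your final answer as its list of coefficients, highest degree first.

R = [-8, 9, 7], so D(x) is not a factor of P(x). no

Step 1: lead(−8x⁵ − 8x⁴ + 62x³ − 14x² + 60x + 42) ÷ lead(D) = −8x⁵ ÷ 2x³ = −4x². Subtract (−4x²)·D = −8x⁵ − 24x⁴ + 4x³ − 28x². Remainder: 16x⁴ + 58x³ + 14x² + 60x + 42.
Step 2: lead(16x⁴ + 58x³ + 14x² + 60x + 42) ÷ lead(D) = 16x⁴ ÷ 2x³ = 8x. Subtract (8x)·D = 16x⁴ + 48x³ − 8x² + 56x. Remainder: 10x³ + 22x² + 4x + 42.
Step 3: lead(10x³ + 22x² + 4x + 42) ÷ lead(D) = 10x³ ÷ 2x³ = 5. Subtract (5)·D = 10x³ + 30x² − 5x + 35. Remainder: −8x² + 9x + 7.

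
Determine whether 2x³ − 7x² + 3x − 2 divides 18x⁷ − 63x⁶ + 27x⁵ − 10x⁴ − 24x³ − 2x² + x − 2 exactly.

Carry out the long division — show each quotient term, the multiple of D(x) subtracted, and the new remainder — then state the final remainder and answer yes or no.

R(x) = 3x + 2, so D(x) is not a factor of P(x). no

Step 1: lead(18x⁷ − 63x⁶ + 27x⁵ − 10x⁴ − 24x³ − 2x² + x − 2) ÷ lead(D) = 18x⁷ ÷ 2x³ = 9x⁴. Subtract (9x⁴)·D = 18x⁷ − 63x⁶ + 27x⁵ − 18x⁴. Remainder: 8x⁴ − 24x³ − 2x² + x − 2.
Step 2: lead(8x⁴ − 24x³ − 2x² + x − 2) ÷ lead(D) = 8x⁴ ÷ 2x³ = 4x. Subtract (4x)·D = 8x⁴ − 28x³ + 12x² − 8x. Remainder: 4x³ − 14x² + 9x − 2.
Step 3: lead(4x³ − 14x² + 9x − 2) ÷ lead(D) = 4x³ ÷ 2x³ = 2. Subtract (2)·D = 4x³ − 14x² + 6x − 4. Remainder: 3x + 2.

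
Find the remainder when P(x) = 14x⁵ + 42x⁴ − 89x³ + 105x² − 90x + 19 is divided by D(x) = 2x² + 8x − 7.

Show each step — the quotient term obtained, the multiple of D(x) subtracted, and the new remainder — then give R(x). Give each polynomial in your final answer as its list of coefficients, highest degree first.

Step 1: lead(14x⁵ + 42x⁴ − 89x³ + 105x² − 90x + 19) ÷ lead(D) = 14x⁵ ÷ 2x² = 7x³. Subtract (7x³)·D = 14x⁵ + 56x⁴ − 49x³. Remainder: −14x⁴ − 40x³ + 105x² − 90x + 19.
Step 2: lead(−14x⁴ − 40x³ + 105x² − 90x + 19) ÷ lead(D) = −14x⁴ ÷ 2x² = −7x². Subtract (−7x²)·D = −14x⁴ − 56x³ + 49x². Remainder: 16x³ + 56x² − 90x + 19.
Step 3: lead(16x³ + 56x² − 90x + 19) ÷ lead(D) = 16x³ ÷ 2x² = 8x. Subtract (8x)·D = 16x³ + 64x² − 56x. Remainder: −8x² − 34x + 19.
Step 4: lead(−8x² − 34x + 19) ÷ lead(D) = −8x² ÷ 2x² = −4. Subtract (−4)·D = −8x² − 32x + 28. Remainder: −2x − 9.

R = [-2, -9]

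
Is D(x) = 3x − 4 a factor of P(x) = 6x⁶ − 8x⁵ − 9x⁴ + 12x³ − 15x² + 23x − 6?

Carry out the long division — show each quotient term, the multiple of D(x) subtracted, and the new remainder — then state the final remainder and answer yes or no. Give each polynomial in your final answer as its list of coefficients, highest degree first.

Step 1: lead(6x⁶ − 8x⁵ − 9x⁴ + 12x³ − 15x² + 23x − 6) ÷ lead(D) = 6x⁶ ÷ 3x = 2x⁵. Subtract (2x⁵)·D = 6x⁶ − 8x⁵. Remainder: −9x⁴ + 12x³ − 15x² + 23x − 6.
Step 2: lead(−9x⁴ + 12x³ − 15x² + 23x − 6) ÷ lead(D) = −9x⁴ ÷ 3x = −3x³. Subtract (−3x³)·D = −9x⁴ + 12x³. Remainder: −15x² + 23x − 6.
Step 3: lead(−15x² + 23x − 6) ÷ lead(D) = −15x² ÷ 3x = −5x. Subtract (−5x)·D = −15x² + 20x. Remainder: 3x − 6.
Step 4: lead(3x − 6) ÷ lead(D) = 3x ÷ 3x = 1. Subtract (1)·D = 3x − 4. Remainder: −2.

R = [-2], so D(x) is not a factor of P(x). no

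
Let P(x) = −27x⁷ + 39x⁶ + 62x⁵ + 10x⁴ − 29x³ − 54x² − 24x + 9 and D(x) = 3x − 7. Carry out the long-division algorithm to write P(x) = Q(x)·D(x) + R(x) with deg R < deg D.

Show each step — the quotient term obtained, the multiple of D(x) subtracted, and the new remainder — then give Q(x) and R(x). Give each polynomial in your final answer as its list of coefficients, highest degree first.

Step 1: lead(−27x⁷ + 39x⁶ + 62x⁵ + 10x⁴ − 29x³ − 54x² − 24x + 9) ÷ lead(D) = −27x⁷ ÷ 3x = −9x⁶. Subtract (−9x⁶)·D = −27x⁷ + 63x⁶. Remainder: −24x⁶ + 62x⁵ + 10x⁴ − 29x³ − 54x² − 24x + 9.
Step 2: lead(−24x⁶ + 62x⁵ + 10x⁴ − 29x³ − 54x² − 24x + 9) ÷ lead(D) = −24x⁶ ÷ 3x = −8x⁵. Subtract (−8x⁵)·D = −24x⁶ + 56x⁵. Remainder: 6x⁵ + 10x⁴ − 29x³ − 54x² − 24x + 9.
Step 3: lead(6x⁵ + 10x⁴ − 29x³ − 54x² − 24x + 9) ÷ lead(D) = 6x⁵ ÷ 3x = 2x⁴. Subtract (2x⁴)·D = 6x⁵ − 14x⁴. Remainder: 24x⁴ − 29x³ − 54x² − 24x + 9.
Step 4: lead(24x⁴ − 29x³ − 54x² − 24x + 9) ÷ lead(D) = 24x⁴ ÷ 3x = 8x³. Subtract (8x³)·D = 24x⁴ − 56x³. Remainder: 27x³ − 54x² − 24x + 9.
Step 5: lead(27x³ − 54x² − 24x + 9) ÷ lead(D) = 27x³ ÷ 3x = 9x². Subtract (9x²)·D = 27x³ − 63x². Remainder: 9x² − 24x + 9.
Step 6: lead(9x² − 24x + 9) ÷ lead(D) = 9x² ÷ 3x = 3x. Subtract (3x)·D = 9x² − 21x. Remainder: −3x + 9.
Step 7: lead(−3x + 9) ÷ lead(D) = −3x ÷ 3x = −1. Subtract (−1)·D = −3x + 7. Remainder: 2.

Q = [-9, -8, 2, 8, 9, 3, -1]; R = [2]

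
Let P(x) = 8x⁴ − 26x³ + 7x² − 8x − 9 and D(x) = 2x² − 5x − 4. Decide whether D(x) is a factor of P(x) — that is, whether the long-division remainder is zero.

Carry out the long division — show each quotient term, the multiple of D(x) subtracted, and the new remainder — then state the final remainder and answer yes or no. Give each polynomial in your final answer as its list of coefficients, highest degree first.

R = [7], so D(x) is not a factor of P(x). no

Step 1: lead(8x⁴ − 26x³ + 7x² − 8x − 9) ÷ lead(D) = 8x⁴ ÷ 2x² = 4x². Subtract (4x²)·D = 8x⁴ − 20x³ − 16x². Remainder: −6x³ + 23x² − 8x − 9.
Step 2: lead(−6x³ + 23x² − 8x − 9) ÷ lead(D) = −6x³ ÷ 2x² = −3x. Subtract (−3x)·D = −6x³ + 15x² + 12x. Remainder: 8x² − 20x − 9.
Step 3: lead(8x² − 20x − 9) ÷ lead(D) = 8x² ÷ 2x² = 4. Subtract (4)·D = 8x² − 20x − 16. Remainder: 7.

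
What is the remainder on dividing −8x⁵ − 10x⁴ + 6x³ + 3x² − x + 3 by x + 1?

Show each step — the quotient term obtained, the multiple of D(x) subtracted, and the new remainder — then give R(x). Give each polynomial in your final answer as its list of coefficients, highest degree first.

R = [-1]

Step 1: lead(−8x⁵ − 10x⁴ + 6x³ + 3x² − x + 3) ÷ lead(D) = −8x⁵ ÷ x = −8x⁴. Subtract (−8x⁴)·D = −8x⁵ − 8x⁴. Remainder: −2x⁴ + 6x³ + 3x² − x + 3.
Step 2: lead(−2x⁴ + 6x³ + 3x² − x + 3) ÷ lead(D) = −2x⁴ ÷ x = −2x³. Subtract (−2x³)·D = −2x⁴ − 2x³. Remainder: 8x³ + 3x² − x + 3.
Step 3: lead(8x³ + 3x² − x + 3) ÷ lead(D) = 8x³ ÷ x = 8x². Subtract (8x²)·D = 8x³ + 8x². Remainder: −5x² − x + 3.
Step 4: lead(−5x² − x + 3) ÷ lead(D) = −5x² ÷ x = −5x. Subtract (−5x)·D = −5x² − 5x. Remainder: 4x + 3.
Step 5: lead(4x + 3) ÷ lead(D) = 4x ÷ x = 4. Subtract (4)·D = 4x + 4. Remainder: −1.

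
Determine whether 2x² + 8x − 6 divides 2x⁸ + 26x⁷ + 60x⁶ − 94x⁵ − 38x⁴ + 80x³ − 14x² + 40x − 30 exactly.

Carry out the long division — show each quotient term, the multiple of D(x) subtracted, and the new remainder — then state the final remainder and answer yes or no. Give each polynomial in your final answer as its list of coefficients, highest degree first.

Step 1: lead(2x⁸ + 26x⁷ + 60x⁶ − 94x⁵ − 38x⁴ + 80x³ − 14x² + 40x − 30) ÷ lead(D) = 2x⁸ ÷ 2x² = x⁶. Subtract (x⁶)·D = 2x⁸ + 8x⁷ − 6x⁶. Remainder: 18x⁷ + 66x⁶ − 94x⁵ − 38x⁴ + 80x³ − 14x² + 40x − 30.
Step 2: lead(18x⁷ + 66x⁶ − 94x⁵ − 38x⁴ + 80x³ − 14x² + 40x − 30) ÷ lead(D) = 18x⁷ ÷ 2x² = 9x⁵. Subtract (9x⁵)·D = 18x⁷ + 72x⁶ − 54x⁵. Remainder: −6x⁶ − 40x⁵ − 38x⁴ + 80x³ − 14x² + 40x − 30.
Step 3: lead(−6x⁶ − 40x⁵ − 38x⁴ + 80x³ − 14x² + 40x − 30) ÷ lead(D) = −6x⁶ ÷ 2x² = −3x⁴. Subtract (−3x⁴)·D = −6x⁶ − 24x⁵ + 18x⁴. Remainder: −16x⁵ − 56x⁴ + 80x³ − 14x² + 40x − 30.
Step 4: lead(−16x⁵ − 56x⁴ + 80x³ − 14x² + 40x − 30) ÷ lead(D) = −16x⁵ ÷ 2x² = −8x³. Subtract (−8x³)·D = −16x⁵ − 64x⁴ + 48x³. Remainder: 8x⁴ + 32x³ − 14x² + 40x − 30.
Step 5: lead(8x⁴ + 32x³ − 14x² + 40x − 30) ÷ lead(D) = 8x⁴ ÷ 2x² = 4x². Subtract (4x²)·D = 8x⁴ + 32x³ − 24x². Remainder: 10x² + 40x − 30.
Step 6: lead(10x² + 40x − 30) ÷ lead(D) = 10x² ÷ 2x² = 5. Subtract (5)·D = 10x² + 40x − 30. Remainder: 0.

R = [0], so D(x) is a factor of P(x). yes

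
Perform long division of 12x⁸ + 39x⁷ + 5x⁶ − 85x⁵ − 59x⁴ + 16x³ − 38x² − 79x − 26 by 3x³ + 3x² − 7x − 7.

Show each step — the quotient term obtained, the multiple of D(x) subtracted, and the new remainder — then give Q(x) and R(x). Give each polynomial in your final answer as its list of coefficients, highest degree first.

Q = [4, 9, 2, 0, 6, 4]; R = [-8, -9, 2]

Step 1: lead(12x⁸ + 39x⁷ + 5x⁶ − 85x⁵ − 59x⁴ + 16x³ − 38x² − 79x − 26) ÷ lead(D) = 12x⁸ ÷ 3x³ = 4x⁵. Subtract (4x⁵)·D = 12x⁸ + 12x⁷ − 28x⁶ − 28x⁵. Remainder: 27x⁷ + 33x⁶ − 57x⁵ − 59x⁴ + 16x³ − 38x² − 79x − 26.
Step 2: lead(27x⁷ + 33x⁶ − 57x⁵ − 59x⁴ + 16x³ − 38x² − 79x − 26) ÷ lead(D) = 27x⁷ ÷ 3x³ = 9x⁴. Subtract (9x⁴)·D = 27x⁷ + 27x⁶ − 63x⁵ − 63x⁴. Remainder: 6x⁶ + 6x⁵ + 4x⁴ + 16x³ − 38x² − 79x − 26.
Step 3: lead(6x⁶ + 6x⁵ + 4x⁴ + 16x³ − 38x² − 79x − 26) ÷ lead(D) = 6x⁶ ÷ 3x³ = 2x³. Subtract (2x³)·D = 6x⁶ + 6x⁵ − 14x⁴ − 14x³. Remainder: 18x⁴ + 30x³ − 38x² − 79x − 26.
Step 4: lead(18x⁴ + 30x³ − 38x² − 79x − 26) ÷ lead(D) = 18x⁴ ÷ 3x³ = 6x. Subtract (6x)·D = 18x⁴ + 18x³ − 42x² − 42x. Remainder: 12x³ + 4x² − 37x − 26.
Step 5: lead(12x³ + 4x² − 37x − 26) ÷ lead(D) = 12x³ ÷ 3x³ = 4. Subtract (4)·D = 12x³ + 12x² − 28x − 28. Remainder: −8x² − 9x + 2.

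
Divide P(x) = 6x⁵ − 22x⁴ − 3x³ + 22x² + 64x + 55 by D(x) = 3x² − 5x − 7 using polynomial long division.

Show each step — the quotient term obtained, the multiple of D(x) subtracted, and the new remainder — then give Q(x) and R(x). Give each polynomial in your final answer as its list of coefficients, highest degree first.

Step 1: lead(6x⁵ − 22x⁴ − 3x³ + 22x² + 64x + 55) ÷ lead(D) = 6x⁵ ÷ 3x² = 2x³. Subtract (2x³)·D = 6x⁵ − 10x⁴ − 14x³. Remainder: −12x⁴ + 11x³ + 22x² + 64x + 55.
Step 2: lead(−12x⁴ + 11x³ + 22x² + 64x + 55) ÷ lead(D) = −12x⁴ ÷ 3x² = −4x². Subtract (−4x²)·D = −12x⁴ + 20x³ + 28x². Remainder: −9x³ − 6x² + 64x + 55.
Step 3: lead(−9x³ − 6x² + 64x + 55) ÷ lead(D) = −9x³ ÷ 3x² = −3x. Subtract (−3x)·D = −9x³ + 15x² + 21x. Remainder: −21x² + 43x + 55.
Step 4: lead(−21x² + 43x + 55) ÷ lead(D) = −21x² ÷ 3x² = −7. Subtract (−7)·D = −21x² + 35x + 49. Remainder: 8x + 6.

Q = [2, -4, -3, -7]; R = [8, 6]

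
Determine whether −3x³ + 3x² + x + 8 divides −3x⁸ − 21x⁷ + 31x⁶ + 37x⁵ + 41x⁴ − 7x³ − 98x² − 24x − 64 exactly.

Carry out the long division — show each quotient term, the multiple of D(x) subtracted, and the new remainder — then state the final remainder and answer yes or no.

Step 1: lead(−3x⁸ − 21x⁷ + 31x⁶ + 37x⁵ + 41x⁴ − 7x³ − 98x² − 24x − 64) ÷ lead(D) = −3x⁸ ÷ −3x³ = x⁵. Subtract (x⁵)·D = −3x⁸ + 3x⁷ + x⁶ + 8x⁵. Remainder: −24x⁷ + 30x⁶ + 29x⁵ + 41x⁴ − 7x³ − 98x² − 24x − 64.
Step 2: lead(−24x⁷ + 30x⁶ + 29x⁵ + 41x⁴ − 7x³ − 98x² − 24x − 64) ÷ lead(D) = −24x⁷ ÷ −3x³ = 8x⁴. Subtract (8x⁴)·D = −24x⁷ + 24x⁶ + 8x⁵ + 64x⁴. Remainder: 6x⁶ + 21x⁵ − 23x⁴ − 7x³ − 98x² − 24x − 64.
Step 3: lead(6x⁶ + 21x⁵ − 23x⁴ − 7x³ − 98x² − 24x − 64) ÷ lead(D) = 6x⁶ ÷ −3x³ = −2x³. Subtract (−2x³)·D = 6x⁶ − 6x⁵ − 2x⁴ − 16x³. Remainder: 27x⁵ − 21x⁴ + 9x³ − 98x² − 24x − 64.
Step 4: lead(27x⁵ − 21x⁴ + 9x³ − 98x² − 24x − 64) ÷ lead(D) = 27x⁵ ÷ −3x³ = −9x². Subtract (−9x²)·D = 27x⁵ − 27x⁴ − 9x³ − 72x². Remainder: 6x⁴ + 18x³ − 26x² − 24x − 64.
Step 5: lead(6x⁴ + 18x³ − 26x² − 24x − 64) ÷ lead(D) = 6x⁴ ÷ −3x³ = −2x. Subtract (−2x)·D = 6x⁴ − 6x³ − 2x² − 16x. Remainder: 24x³ − 24x² − 8x − 64.
Step 6: lead(24x³ − 24x² − 8x − 64) ÷ lead(D) = 24x³ ÷ −3x³ = −8. Subtract (−8)·D = 24x³ − 24x² − 8x − 64. Remainder: 0.

R(x) = 0, so D(x) is a factor of P(x). yes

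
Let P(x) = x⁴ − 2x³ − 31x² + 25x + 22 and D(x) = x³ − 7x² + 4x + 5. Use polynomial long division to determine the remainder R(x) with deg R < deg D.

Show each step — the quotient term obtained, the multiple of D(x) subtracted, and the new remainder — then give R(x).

R(x) = −3

Step 1: lead(x⁴ − 2x³ − 31x² + 25x + 22) ÷ lead(D) = x⁴ ÷ x³ = x. Subtract (x)·D = x⁴ − 7x³ + 4x² + 5x. Remainder: 5x³ − 35x² + 20x + 22.
Step 2: lead(5x³ − 35x² + 20x + 22) ÷ lead(D) = 5x³ ÷ x³ = 5. Subtract (5)·D = 5x³ − 35x² + 20x + 25. Remainder: −3.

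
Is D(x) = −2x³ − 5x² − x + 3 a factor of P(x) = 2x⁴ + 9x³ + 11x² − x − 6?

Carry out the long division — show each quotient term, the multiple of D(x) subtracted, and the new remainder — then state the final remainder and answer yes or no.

Step 1: lead(2x⁴ + 9x³ + 11x² − x − 6) ÷ lead(D) = 2x⁴ ÷ −2x³ = −x. Subtract (−x)·D = 2x⁴ + 5x³ + x² − 3x. Remainder: 4x³ + 10x² + 2x − 6.
Step 2: lead(4x³ + 10x² + 2x − 6) ÷ lead(D) = 4x³ ÷ −2x³ = −2. Subtract (−2)·D = 4x³ + 10x² + 2x − 6. Remainder: 0.

R(x) = 0, so D(x) is a factor of P(x). yes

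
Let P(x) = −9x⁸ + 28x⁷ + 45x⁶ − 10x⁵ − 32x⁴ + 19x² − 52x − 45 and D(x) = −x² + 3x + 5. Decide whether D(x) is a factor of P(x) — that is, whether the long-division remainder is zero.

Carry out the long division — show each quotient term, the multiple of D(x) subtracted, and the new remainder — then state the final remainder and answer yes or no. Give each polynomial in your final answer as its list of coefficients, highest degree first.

Step 1: lead(−9x⁸ + 28x⁷ + 45x⁶ − 10x⁵ − 32x⁴ + 19x² − 52x − 45) ÷ lead(D) = −9x⁸ ÷ −x² = 9x⁶. Subtract (9x⁶)·D = −9x⁸ + 27x⁷ + 45x⁶. Remainder: x⁷ − 10x⁵ − 32x⁴ + 19x² − 52x − 45.
Step 2: lead(x⁷ − 10x⁵ − 32x⁴ + 19x² − 52x − 45) ÷ lead(D) = x⁷ ÷ −x² = −x⁵. Subtract (−x⁵)·D = x⁷ − 3x⁶ − 5x⁵. Remainder: 3x⁶ − 5x⁵ − 32x⁴ + 19x² − 52x − 45.
Step 3: lead(3x⁶ − 5x⁵ − 32x⁴ + 19x² − 52x − 45) ÷ lead(D) = 3x⁶ ÷ −x² = −3x⁴. Subtract (−3x⁴)·D = 3x⁶ − 9x⁵ − 15x⁴. Remainder: 4x⁵ − 17x⁴ + 19x² − 52x − 45.
Step 4: lead(4x⁵ − 17x⁴ + 19x² − 52x − 45) ÷ lead(D) = 4x⁵ ÷ −x² = −4x³. Subtract (−4x³)·D = 4x⁵ − 12x⁴ − 20x³. Remainder: −5x⁴ + 20x³ + 19x² − 52x − 45.
Step 5: lead(−5x⁴ + 20x³ + 19x² − 52x − 45) ÷ lead(D) = −5x⁴ ÷ −x² = 5x². Subtract (5x²)·D = −5x⁴ + 15x³ + 25x². Remainder: 5x³ − 6x² − 52x − 45.
Step 6: lead(5x³ − 6x² − 52x − 45) ÷ lead(D) = 5x³ ÷ −x² = −5x. Subtract (−5x)·D = 5x³ − 15x² − 25x. Remainder: 9x² − 27x − 45.
Step 7: lead(9x² − 27x − 45) ÷ lead(D) = 9x² ÷ −x² = −9. Subtract (−9)·D = 9x² − 27x − 45. Remainder: 0.

R = [0], so D(x) is a factor of P(x). yes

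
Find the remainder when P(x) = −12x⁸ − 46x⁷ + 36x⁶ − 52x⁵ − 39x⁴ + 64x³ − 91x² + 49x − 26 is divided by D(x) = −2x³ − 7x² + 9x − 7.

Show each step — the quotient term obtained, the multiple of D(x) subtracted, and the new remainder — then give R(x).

R(x) = 6x² + x − 5

Step 1: lead(−12x⁸ − 46x⁷ + 36x⁶ − 52x⁵ − 39x⁴ + 64x³ − 91x² + 49x − 26) ÷ lead(D) = −12x⁸ ÷ −2x³ = 6x⁵. Subtract (6x⁵)·D = −12x⁸ − 42x⁷ + 54x⁶ − 42x⁵. Remainder: −4x⁷ − 18x⁶ − 10x⁵ − 39x⁴ + 64x³ − 91x² + 49x − 26.
Step 2: lead(−4x⁷ − 18x⁶ − 10x⁵ − 39x⁴ + 64x³ − 91x² + 49x − 26) ÷ lead(D) = −4x⁷ ÷ −2x³ = 2x⁴. Subtract (2x⁴)·D = −4x⁷ − 14x⁶ + 18x⁵ − 14x⁴. Remainder: −4x⁶ − 28x⁵ − 25x⁴ + 64x³ − 91x² + 49x − 26.
Step 3: lead(−4x⁶ − 28x⁵ − 25x⁴ + 64x³ − 91x² + 49x − 26) ÷ lead(D) = −4x⁶ ÷ −2x³ = 2x³. Subtract (2x³)·D = −4x⁶ − 14x⁵ + 18x⁴ − 14x³. Remainder: −14x⁵ − 43x⁴ + 78x³ − 91x² + 49x − 26.
Step 4: lead(−14x⁵ − 43x⁴ + 78x³ − 91x² + 49x − 26) ÷ lead(D) = −14x⁵ ÷ −2x³ = 7x². Subtract (7x²)·D = −14x⁵ − 49x⁴ + 63x³ − 49x². Remainder: 6x⁴ + 15x³ − 42x² + 49x − 26.
Step 5: lead(6x⁴ + 15x³ − 42x² + 49x − 26) ÷ lead(D) = 6x⁴ ÷ −2x³ = −3x. Subtract (−3x)·D = 6x⁴ + 21x³ − 27x² + 21x. Remainder: −6x³ − 15x² + 28x − 26.
Step 6: lead(−6x³ − 15x² + 28x − 26) ÷ lead(D) = −6x³ ÷ −2x³ = 3. Subtract (3)·D = −6x³ − 21x² + 27x − 21. Remainder: 6x² + x − 5.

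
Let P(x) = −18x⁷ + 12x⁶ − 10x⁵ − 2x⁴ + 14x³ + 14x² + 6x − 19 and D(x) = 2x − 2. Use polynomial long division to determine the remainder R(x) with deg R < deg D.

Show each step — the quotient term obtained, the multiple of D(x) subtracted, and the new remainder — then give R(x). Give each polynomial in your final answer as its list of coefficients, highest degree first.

R = [-3]

Step 1: lead(−18x⁷ + 12x⁶ − 10x⁵ − 2x⁴ + 14x³ + 14x² + 6x − 19) ÷ lead(D) = −18x⁷ ÷ 2x = −9x⁶. Subtract (−9x⁶)·D = −18x⁷ + 18x⁶. Remainder: −6x⁶ − 10x⁵ − 2x⁴ + 14x³ + 14x² + 6x − 19.
Step 2: lead(−6x⁶ − 10x⁵ − 2x⁴ + 14x³ + 14x² + 6x − 19) ÷ lead(D) = −6x⁶ ÷ 2x = −3x⁵. Subtract (−3x⁵)·D = −6x⁶ + 6x⁵. Remainder: −16x⁵ − 2x⁴ + 14x³ + 14x² + 6x − 19.
Step 3: lead(−16x⁵ − 2x⁴ + 14x³ + 14x² + 6x − 19) ÷ lead(D) = −16x⁵ ÷ 2x = −8x⁴. Subtract (−8x⁴)·D = −16x⁵ + 16x⁴. Remainder: −18x⁴ + 14x³ + 14x² + 6x − 19.
Step 4: lead(−18x⁴ + 14x³ + 14x² + 6x − 19) ÷ lead(D) = −18x⁴ ÷ 2x = −9x³. Subtract (−9x³)·D = −18x⁴ + 18x³. Remainder: −4x³ + 14x² + 6x − 19.
Step 5: lead(−4x³ + 14x² + 6x − 19) ÷ lead(D) = −4x³ ÷ 2x = −2x². Subtract (−2x²)·D = −4x³ + 4x². Remainder: 10x² + 6x − 19.
Step 6: lead(10x² + 6x − 19) ÷ lead(D) = 10x² ÷ 2x = 5x. Subtract (5x)·D = 10x² − 10x. Remainder: 16x − 19.
Step 7: lead(16x − 19) ÷ lead(D) = 16x ÷ 2x = 8. Subtract (8)·D = 16x − 16. Remainder: −3.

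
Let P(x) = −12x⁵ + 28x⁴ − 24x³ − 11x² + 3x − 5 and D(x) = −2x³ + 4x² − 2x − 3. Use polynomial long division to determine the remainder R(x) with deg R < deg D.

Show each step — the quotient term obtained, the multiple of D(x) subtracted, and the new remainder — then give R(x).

R(x) = −5x² + x + 1

Step 1: lead(−12x⁵ + 28x⁴ − 24x³ − 11x² + 3x − 5) ÷ lead(D) = −12x⁵ ÷ −2x³ = 6x². Subtract (6x²)·D = −12x⁵ + 24x⁴ − 12x³ − 18x². Remainder: 4x⁴ − 12x³ + 7x² + 3x − 5.
Step 2: lead(4x⁴ − 12x³ + 7x² + 3x − 5) ÷ lead(D) = 4x⁴ ÷ −2x³ = −2x. Subtract (−2x)·D = 4x⁴ − 8x³ + 4x² + 6x. Remainder: −4x³ + 3x² − 3x − 5.
Step 3: lead(−4x³ + 3x² − 3x − 5) ÷ lead(D) = −4x³ ÷ −2x³ = 2. Subtract (2)·D = −4x³ + 8x² − 4x − 6. Remainder: −5x² + x + 1.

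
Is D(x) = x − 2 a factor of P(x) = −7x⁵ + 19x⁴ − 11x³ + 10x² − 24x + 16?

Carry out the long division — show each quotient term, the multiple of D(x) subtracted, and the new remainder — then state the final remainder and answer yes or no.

Step 1: lead(−7x⁵ + 19x⁴ − 11x³ + 10x² − 24x + 16) ÷ lead(D) = −7x⁵ ÷ x = −7x⁴. Subtract (−7x⁴)·D = −7x⁵ + 14x⁴. Remainder: 5x⁴ − 11x³ + 10x² − 24x + 16.
Step 2: lead(5x⁴ − 11x³ + 10x² − 24x + 16) ÷ lead(D) = 5x⁴ ÷ x = 5x³. Subtract (5x³)·D = 5x⁴ − 10x³. Remainder: −x³ + 10x² − 24x + 16.
Step 3: lead(−x³ + 10x² − 24x + 16) ÷ lead(D) = −x³ ÷ x = −x². Subtract (−x²)·D = −x³ + 2x². Remainder: 8x² − 24x + 16.
Step 4: lead(8x² − 24x + 16) ÷ lead(D) = 8x² ÷ x = 8x. Subtract (8x)·D = 8x² − 16x. Remainder: −8x + 16.
Step 5: lead(−8x + 16) ÷ lead(D) = −8x ÷ x = −8. Subtract (−8)·D = −8x + 16. Remainder: 0.

R(x) = 0, so D(x) is a factor of P(x). yes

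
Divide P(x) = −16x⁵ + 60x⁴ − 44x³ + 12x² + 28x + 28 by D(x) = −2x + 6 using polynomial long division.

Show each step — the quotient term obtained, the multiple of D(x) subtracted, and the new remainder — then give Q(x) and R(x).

Q(x) = 8x⁴ − 6x³ + 4x² + 6x + 4; R(x) = 4

Step 1: lead(−16x⁵ + 60x⁴ − 44x³ + 12x² + 28x + 28) ÷ lead(D) = −16x⁵ ÷ −2x = 8x⁴. Subtract (8x⁴)·D = −16x⁵ + 48x⁴. Remainder: 12x⁴ − 44x³ + 12x² + 28x + 28.
Step 2: lead(12x⁴ − 44x³ + 12x² + 28x + 28) ÷ lead(D) = 12x⁴ ÷ −2x = −6x³. Subtract (−6x³)·D = 12x⁴ − 36x³. Remainder: −8x³ + 12x² + 28x + 28.
Step 3: lead(−8x³ + 12x² + 28x + 28) ÷ lead(D) = −8x³ ÷ −2x = 4x². Subtract (4x²)·D = −8x³ + 24x². Remainder: −12x² + 28x + 28.
Step 4: lead(−12x² + 28x + 28) ÷ lead(D) = −12x² ÷ −2x = 6x. Subtract (6x)·D = −12x² + 36x. Remainder: −8x + 28.
Step 5: lead(−8x + 28) ÷ lead(D) = −8x ÷ −2x = 4. Subtract (4)·D = −8x + 24. Remainder: 4.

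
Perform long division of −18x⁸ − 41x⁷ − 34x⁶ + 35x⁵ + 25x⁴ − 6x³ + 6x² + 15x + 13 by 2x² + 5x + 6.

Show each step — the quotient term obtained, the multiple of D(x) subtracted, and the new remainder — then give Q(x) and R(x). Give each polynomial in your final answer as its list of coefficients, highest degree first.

Q = [-9, 2, 5, -1, 0, 0, 3]; R = [-5]

Step 1: lead(−18x⁸ − 41x⁷ − 34x⁶ + 35x⁵ + 25x⁴ − 6x³ + 6x² + 15x + 13) ÷ lead(D) = −18x⁸ ÷ 2x² = −9x⁶. Subtract (−9x⁶)·D = −18x⁸ − 45x⁷ − 54x⁶. Remainder: 4x⁷ + 20x⁶ + 35x⁵ + 25x⁴ − 6x³ + 6x² + 15x + 13.
Step 2: lead(4x⁷ + 20x⁶ + 35x⁵ + 25x⁴ − 6x³ + 6x² + 15x + 13) ÷ lead(D) = 4x⁷ ÷ 2x² = 2x⁵. Subtract (2x⁵)·D = 4x⁷ + 10x⁶ + 12x⁵. Remainder: 10x⁶ + 23x⁵ + 25x⁴ − 6x³ + 6x² + 15x + 13.
Step 3: lead(10x⁶ + 23x⁵ + 25x⁴ − 6x³ + 6x² + 15x + 13) ÷ lead(D) = 10x⁶ ÷ 2x² = 5x⁴. Subtract (5x⁴)·D = 10x⁶ + 25x⁵ + 30x⁴. Remainder: −2x⁵ − 5x⁴ − 6x³ + 6x² + 15x + 13.
Step 4: lead(−2x⁵ − 5x⁴ − 6x³ + 6x² + 15x + 13) ÷ lead(D) = −2x⁵ ÷ 2x² = −x³. Subtract (−x³)·D = −2x⁵ − 5x⁴ − 6x³. Remainder: 6x² + 15x + 13.
Step 5: lead(6x² + 15x + 13) ÷ lead(D) = 6x² ÷ 2x² = 3. Subtract (3)·D = 6x² + 15x + 18. Remainder: −5.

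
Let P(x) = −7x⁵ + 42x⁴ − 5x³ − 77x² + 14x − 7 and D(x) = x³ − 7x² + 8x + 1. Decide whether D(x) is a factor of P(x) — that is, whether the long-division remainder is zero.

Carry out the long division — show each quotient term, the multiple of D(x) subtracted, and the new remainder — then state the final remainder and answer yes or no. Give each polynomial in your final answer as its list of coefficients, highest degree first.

R = [5, -9], so D(x) is not a factor of P(x). no

Step 1: lead(−7x⁵ + 42x⁴ − 5x³ − 77x² + 14x − 7) ÷ lead(D) = −7x⁵ ÷ x³ = −7x². Subtract (−7x²)·D = −7x⁵ + 49x⁴ − 56x³ − 7x². Remainder: −7x⁴ + 51x³ − 70x² + 14x − 7.
Step 2: lead(−7x⁴ + 51x³ − 70x² + 14x − 7) ÷ lead(D) = −7x⁴ ÷ x³ = −7x. Subtract (−7x)·D = −7x⁴ + 49x³ − 56x² − 7x. Remainder: 2x³ − 14x² + 21x − 7.
Step 3: lead(2x³ − 14x² + 21x − 7) ÷ lead(D) = 2x³ ÷ x³ = 2. Subtract (2)·D = 2x³ − 14x² + 16x + 2. Remainder: 5x − 9.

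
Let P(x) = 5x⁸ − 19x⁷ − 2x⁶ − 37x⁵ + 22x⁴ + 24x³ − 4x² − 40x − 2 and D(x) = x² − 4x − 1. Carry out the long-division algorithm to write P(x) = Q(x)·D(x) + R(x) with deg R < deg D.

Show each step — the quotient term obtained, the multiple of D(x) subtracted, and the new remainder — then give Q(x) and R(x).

Step 1: lead(5x⁸ − 19x⁷ − 2x⁶ − 37x⁵ + 22x⁴ + 24x³ − 4x² − 40x − 2) ÷ lead(D) = 5x⁸ ÷ x² = 5x⁶. Subtract (5x⁶)·D = 5x⁸ − 20x⁷ − 5x⁶. Remainder: x⁷ + 3x⁶ − 37x⁵ + 22x⁴ + 24x³ − 4x² − 40x − 2.
Step 2: lead(x⁷ + 3x⁶ − 37x⁵ + 22x⁴ + 24x³ − 4x² − 40x − 2) ÷ lead(D) = x⁷ ÷ x² = x⁵. Subtract (x⁵)·D = x⁷ − 4x⁶ − x⁵. Remainder: 7x⁶ − 36x⁵ + 22x⁴ + 24x³ − 4x² − 40x − 2.
Step 3: lead(7x⁶ − 36x⁵ + 22x⁴ + 24x³ − 4x² − 40x − 2) ÷ lead(D) = 7x⁶ ÷ x² = 7x⁴. Subtract (7x⁴)·D = 7x⁶ − 28x⁵ − 7x⁴. Remainder: −8x⁵ + 29x⁴ + 24x³ − 4x² − 40x − 2.
Step 4: lead(−8x⁵ + 29x⁴ + 24x³ − 4x² − 40x − 2) ÷ lead(D) = −8x⁵ ÷ x² = −8x³. Subtract (−8x³)·D = −8x⁵ + 32x⁴ + 8x³. Remainder: −3x⁴ + 16x³ − 4x² − 40x − 2.
Step 5: lead(−3x⁴ + 16x³ − 4x² − 40x − 2) ÷ lead(D) = −3x⁴ ÷ x² = −3x². Subtract (−3x²)·D = −3x⁴ + 12x³ + 3x². Remainder: 4x³ − 7x² − 40x − 2.
Step 6: lead(4x³ − 7x² − 40x − 2) ÷ lead(D) = 4x³ ÷ x² = 4x. Subtract (4x)·D = 4x³ − 16x² − 4x. Remainder: 9x² − 36x − 2.
Step 7: lead(9x² − 36x − 2) ÷ lead(D) = 9x² ÷ x² = 9. Subtract (9)·D = 9x² − 36x − 9. Remainder: 7.

Q(x) = 5x⁶ + x⁵ + 7x⁴ − 8x³ − 3x² + 4x + 9; R(x) = 7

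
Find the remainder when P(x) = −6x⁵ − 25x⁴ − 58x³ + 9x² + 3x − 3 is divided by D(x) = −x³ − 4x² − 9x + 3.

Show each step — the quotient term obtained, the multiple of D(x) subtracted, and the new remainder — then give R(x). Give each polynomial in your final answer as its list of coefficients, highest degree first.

Step 1: lead(−6x⁵ − 25x⁴ − 58x³ + 9x² + 3x − 3) ÷ lead(D) = −6x⁵ ÷ −x³ = 6x². Subtract (6x²)·D = −6x⁵ − 24x⁴ − 54x³ + 18x². Remainder: −x⁴ − 4x³ − 9x² + 3x − 3.
Step 2: lead(−x⁴ − 4x³ − 9x² + 3x − 3) ÷ lead(D) = −x⁴ ÷ −x³ = x. Subtract (x)·D = −x⁴ − 4x³ − 9x² + 3x. Remainder: −3.

R = [-3]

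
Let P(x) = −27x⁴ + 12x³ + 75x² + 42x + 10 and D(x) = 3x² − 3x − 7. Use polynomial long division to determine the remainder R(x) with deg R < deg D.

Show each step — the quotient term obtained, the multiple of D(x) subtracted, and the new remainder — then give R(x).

R(x) = 4x + 3

Step 1: lead(−27x⁴ + 12x³ + 75x² + 42x + 10) ÷ lead(D) = −27x⁴ ÷ 3x² = −9x². Subtract (−9x²)·D = −27x⁴ + 27x³ + 63x². Remainder: −15x³ + 12x² + 42x + 10.
Step 2: lead(−15x³ + 12x² + 42x + 10) ÷ lead(D) = −15x³ ÷ 3x² = −5x. Subtract (−5x)·D = −15x³ + 15x² + 35x. Remainder: −3x² + 7x + 10.
Step 3: lead(−3x² + 7x + 10) ÷ lead(D) = −3x² ÷ 3x² = −1. Subtract (−1)·D = −3x² + 3x + 7. Remainder: 4x + 3.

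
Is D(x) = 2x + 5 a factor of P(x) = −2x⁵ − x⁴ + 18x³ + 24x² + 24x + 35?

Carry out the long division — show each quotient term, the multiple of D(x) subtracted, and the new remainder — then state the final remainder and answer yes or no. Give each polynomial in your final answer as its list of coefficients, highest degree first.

Step 1: lead(−2x⁵ − x⁴ + 18x³ + 24x² + 24x + 35) ÷ lead(D) = −2x⁵ ÷ 2x = −x⁴. Subtract (−x⁴)·D = −2x⁵ − 5x⁴. Remainder: 4x⁴ + 18x³ + 24x² + 24x + 35.
Step 2: lead(4x⁴ + 18x³ + 24x² + 24x + 35) ÷ lead(D) = 4x⁴ ÷ 2x = 2x³. Subtract (2x³)·D = 4x⁴ + 10x³. Remainder: 8x³ + 24x² + 24x + 35.
Step 3: lead(8x³ + 24x² + 24x + 35) ÷ lead(D) = 8x³ ÷ 2x = 4x². Subtract (4x²)·D = 8x³ + 20x². Remainder: 4x² + 24x + 35.
Step 4: lead(4x² + 24x + 35) ÷ lead(D) = 4x² ÷ 2x = 2x. Subtract (2x)·D = 4x² + 10x. Remainder: 14x + 35.
Step 5: lead(14x + 35) ÷ lead(D) = 14x ÷ 2x = 7. Subtract (7)·D = 14x + 35. Remainder: 0.

R = [0], so D(x) is a factor of P(x). yes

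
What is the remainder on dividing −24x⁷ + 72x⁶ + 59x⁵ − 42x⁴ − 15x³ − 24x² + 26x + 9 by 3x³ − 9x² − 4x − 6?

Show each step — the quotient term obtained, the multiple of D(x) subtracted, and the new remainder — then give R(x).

Step 1: lead(−24x⁷ + 72x⁶ + 59x⁵ − 42x⁴ − 15x³ − 24x² + 26x + 9) ÷ lead(D) = −24x⁷ ÷ 3x³ = −8x⁴. Subtract (−8x⁴)·D = −24x⁷ + 72x⁶ + 32x⁵ + 48x⁴. Remainder: 27x⁵ − 90x⁴ − 15x³ − 24x² + 26x + 9.
Step 2: lead(27x⁵ − 90x⁴ − 15x³ − 24x² + 26x + 9) ÷ lead(D) = 27x⁵ ÷ 3x³ = 9x². Subtract (9x²)·D = 27x⁵ − 81x⁴ − 36x³ − 54x². Remainder: −9x⁴ + 21x³ + 30x² + 26x + 9.
Step 3: lead(−9x⁴ + 21x³ + 30x² + 26x + 9) ÷ lead(D) = −9x⁴ ÷ 3x³ = −3x. Subtract (−3x)·D = −9x⁴ + 27x³ + 12x² + 18x. Remainder: −6x³ + 18x² + 8x + 9.
Step 4: lead(−6x³ + 18x² + 8x + 9) ÷ lead(D) = −6x³ ÷ 3x³ = −2. Subtract (−2)·D = −6x³ + 18x² + 8x + 12. Remainder: −3.

R(x) = −3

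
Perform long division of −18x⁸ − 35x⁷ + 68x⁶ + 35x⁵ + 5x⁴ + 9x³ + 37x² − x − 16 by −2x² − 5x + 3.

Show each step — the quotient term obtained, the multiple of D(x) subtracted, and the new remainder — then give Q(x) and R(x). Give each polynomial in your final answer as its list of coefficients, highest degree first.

Step 1: lead(−18x⁸ − 35x⁷ + 68x⁶ + 35x⁵ + 5x⁴ + 9x³ + 37x² − x − 16) ÷ lead(D) = −18x⁸ ÷ −2x² = 9x⁶. Subtract (9x⁶)·D = −18x⁸ − 45x⁷ + 27x⁶. Remainder: 10x⁷ + 41x⁶ + 35x⁵ + 5x⁴ + 9x³ + 37x² − x − 16.
Step 2: lead(10x⁷ + 41x⁶ + 35x⁵ + 5x⁴ + 9x³ + 37x² − x − 16) ÷ lead(D) = 10x⁷ ÷ −2x² = −5x⁵. Subtract (−5x⁵)·D = 10x⁷ + 25x⁶ − 15x⁵. Remainder: 16x⁶ + 50x⁵ + 5x⁴ + 9x³ + 37x² − x − 16.
Step 3: lead(16x⁶ + 50x⁵ + 5x⁴ + 9x³ + 37x² − x − 16) ÷ lead(D) = 16x⁶ ÷ −2x² = −8x⁴. Subtract (−8x⁴)·D = 16x⁶ + 40x⁵ − 24x⁴. Remainder: 10x⁵ + 29x⁴ + 9x³ + 37x² − x − 16.
Step 4: lead(10x⁵ + 29x⁴ + 9x³ + 37x² − x − 16) ÷ lead(D) = 10x⁵ ÷ −2x² = −5x³. Subtract (−5x³)·D = 10x⁵ + 25x⁴ − 15x³. Remainder: 4x⁴ + 24x³ + 37x² − x − 16.
Step 5: lead(4x⁴ + 24x³ + 37x² − x − 16) ÷ lead(D) = 4x⁴ ÷ −2x² = −2x². Subtract (−2x²)·D = 4x⁴ + 10x³ − 6x². Remainder: 14x³ + 43x² − x − 16.
Step 6: lead(14x³ + 43x² − x − 16) ÷ lead(D) = 14x³ ÷ −2x² = −7x. Subtract (−7x)·D = 14x³ + 35x² − 21x. Remainder: 8x² + 20x − 16.
Step 7: lead(8x² + 20x − 16) ÷ lead(D) = 8x² ÷ −2x² = −4. Subtract (−4)·D = 8x² + 20x − 12. Remainder: −4.

Q = [9, -5, -8, -5, -2, -7, -4]; R = [-4]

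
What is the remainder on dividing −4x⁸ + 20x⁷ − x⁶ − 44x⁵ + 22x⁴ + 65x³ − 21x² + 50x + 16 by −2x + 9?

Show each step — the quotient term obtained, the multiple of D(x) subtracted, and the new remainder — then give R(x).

R(x) = −2

Step 1: lead(−4x⁸ + 20x⁷ − x⁶ − 44x⁵ + 22x⁴ + 65x³ − 21x² + 50x + 16) ÷ lead(D) = −4x⁸ ÷ −2x = 2x⁷. Subtract (2x⁷)·D = −4x⁸ + 18x⁷. Remainder: 2x⁷ − x⁶ − 44x⁵ + 22x⁴ + 65x³ − 21x² + 50x + 16.
Step 2: lead(2x⁷ − x⁶ − 44x⁵ + 22x⁴ + 65x³ − 21x² + 50x + 16) ÷ lead(D) = 2x⁷ ÷ −2x = −x⁶. Subtract (−x⁶)·D = 2x⁷ − 9x⁶. Remainder: 8x⁶ − 44x⁵ + 22x⁴ + 65x³ − 21x² + 50x + 16.
Step 3: lead(8x⁶ − 44x⁵ + 22x⁴ + 65x³ − 21x² + 50x + 16) ÷ lead(D) = 8x⁶ ÷ −2x = −4x⁵. Subtract (−4x⁵)·D = 8x⁶ − 36x⁵. Remainder: −8x⁵ + 22x⁴ + 65x³ − 21x² + 50x + 16.
Step 4: lead(−8x⁵ + 22x⁴ + 65x³ − 21x² + 50x + 16) ÷ lead(D) = −8x⁵ ÷ −2x = 4x⁴. Subtract (4x⁴)·D = −8x⁵ + 36x⁴. Remainder: −14x⁴ + 65x³ − 21x² + 50x + 16.
Step 5: lead(−14x⁴ + 65x³ − 21x² + 50x + 16) ÷ lead(D) = −14x⁴ ÷ −2x = 7x³. Subtract (7x³)·D = −14x⁴ + 63x³. Remainder: 2x³ − 21x² + 50x + 16.
Step 6: lead(2x³ − 21x² + 50x + 16) ÷ lead(D) = 2x³ ÷ −2x = −x². Subtract (−x²)·D = 2x³ − 9x². Remainder: −12x² + 50x + 16.
Step 7: lead(−12x² + 50x + 16) ÷ lead(D) = −12x² ÷ −2x = 6x. Subtract (6x)·D = −12x² + 54x. Remainder: −4x + 16.
Step 8: lead(−4x + 16) ÷ lead(D) = −4x ÷ −2x = 2. Subtract (2)·D = −4x + 18. Remainder: −2.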